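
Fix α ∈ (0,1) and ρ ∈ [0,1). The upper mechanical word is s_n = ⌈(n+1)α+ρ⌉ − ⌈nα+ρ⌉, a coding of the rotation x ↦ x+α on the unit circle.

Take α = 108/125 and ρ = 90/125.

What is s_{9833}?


(n+1)α + ρ = (9834·108 + 90) / 125 = 1062162/125
nα + ρ     = (9833·108 + 90) / 125 = 1062054/125
⌈1062162/125⌉ = 8498,  ⌈1062054/125⌉ = 8497
s_{9833} = 8498 − 8497 = 1

1


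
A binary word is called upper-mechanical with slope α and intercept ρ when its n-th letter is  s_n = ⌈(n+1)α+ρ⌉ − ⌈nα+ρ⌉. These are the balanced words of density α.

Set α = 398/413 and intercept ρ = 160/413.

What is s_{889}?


1

(n+1)α + ρ = (890·398 + 160) / 413 = 354380/413
nα + ρ     = (889·398 + 160) / 413 = 353982/413
⌈354380/413⌉ = 859,  ⌈353982/413⌉ = 858
s_{889} = 859 − 858 = 1


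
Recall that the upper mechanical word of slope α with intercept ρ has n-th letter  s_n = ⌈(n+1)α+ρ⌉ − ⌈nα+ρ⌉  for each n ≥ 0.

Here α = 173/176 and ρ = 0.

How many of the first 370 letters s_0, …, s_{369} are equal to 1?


#1s = Σ_{n=0}^{369} s_n = Σ_{n=0}^{369} (⌈(n+1)α+ρ⌉ − ⌈nα+ρ⌉)
the sum telescopes: every ⌈nα+ρ⌉ with 0 < n < 370 appears once with + and once with −, leaving ⌈370α+ρ⌉ − ⌈0·α+ρ⌉
370α + ρ = (370·173) / 176 = 64010/176
ρ = 0/176
⌈64010/176⌉ = 364,  ⌈0/176⌉ = 0
#1s = 364 − 0 = 364

364


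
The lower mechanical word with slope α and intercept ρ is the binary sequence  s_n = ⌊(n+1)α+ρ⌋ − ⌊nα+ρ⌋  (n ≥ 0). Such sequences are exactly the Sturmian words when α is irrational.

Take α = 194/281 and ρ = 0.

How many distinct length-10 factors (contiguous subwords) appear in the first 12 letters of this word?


3

t_n = ⌊(n·194)/281⌋ for n = 0 … 12:
  n=0…9: ⌊0/281⌋=0 ⌊194/281⌋=0 ⌊388/281⌋=1 ⌊582/281⌋=2 ⌊776/281⌋=2 ⌊970/281⌋=3 ⌊1164/281⌋=4 ⌊1358/281⌋=4 ⌊1552/281⌋=5 ⌊1746/281⌋=6
  n=10…12: ⌊1940/281⌋=6 ⌊2134/281⌋=7 ⌊2328/281⌋=8
s_n = t_(n+1) − t_n for n = 0 … 11 gives
prefix = 011011011011
slide a length-10 window over [0..9] … [2..11] (3 windows); first occurrence of each distinct factor:
  [  0..  9] 0110110110
  [  1.. 10] 1101101101
  [  2.. 11] 1011011011
distinct factors: {0110110110, 1011011011, 1101101101}
count = 3  (Sturmian bound for length 10 is 11)


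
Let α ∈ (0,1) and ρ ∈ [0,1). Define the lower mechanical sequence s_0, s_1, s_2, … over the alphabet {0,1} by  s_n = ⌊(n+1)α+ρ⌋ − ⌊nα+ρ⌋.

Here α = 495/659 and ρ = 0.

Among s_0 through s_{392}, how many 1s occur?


#1s = Σ_{n=0}^{392} s_n = Σ_{n=0}^{392} (⌊(n+1)α+ρ⌋ − ⌊nα+ρ⌋)
the sum telescopes: every ⌊nα+ρ⌋ with 0 < n < 393 appears once with + and once with −, leaving ⌊393α+ρ⌋ − ⌊0·α+ρ⌋
393α + ρ = (393·495) / 659 = 194535/659
ρ = 0/659
⌊194535/659⌋ = 295,  ⌊0/659⌋ = 0
#1s = 295 − 0 = 295

295


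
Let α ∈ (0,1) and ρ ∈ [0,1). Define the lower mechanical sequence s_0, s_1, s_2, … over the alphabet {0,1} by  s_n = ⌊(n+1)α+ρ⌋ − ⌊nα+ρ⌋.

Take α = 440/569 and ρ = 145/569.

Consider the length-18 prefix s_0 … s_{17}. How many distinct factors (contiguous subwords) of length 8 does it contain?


9

t_n = ⌊(n·440+145)/569⌋ for n = 0 … 18:
  n=0…9: ⌊145/569⌋=0 ⌊585/569⌋=1 ⌊1025/569⌋=1 ⌊1465/569⌋=2 ⌊1905/569⌋=3 ⌊2345/569⌋=4 ⌊2785/569⌋=4 ⌊3225/569⌋=5 ⌊3665/569⌋=6 ⌊4105/569⌋=7
  n=10…18: ⌊4545/569⌋=7 ⌊4985/569⌋=8 ⌊5425/569⌋=9 ⌊5865/569⌋=10 ⌊6305/569⌋=11 ⌊6745/569⌋=11 ⌊7185/569⌋=12 ⌊7625/569⌋=13 ⌊8065/569⌋=14
s_n = t_(n+1) − t_n for n = 0 … 17 gives
prefix = 101110111011110111
slide a length-8 window over [0..7] … [10..17] (11 windows); first occurrence of each distinct factor:
  [  0..  7] 10111011
  [  1..  8] 01110111
  [  2..  9] 11101110
  [  3.. 10] 11011101
  [  6.. 13] 11101111
  [  7.. 14] 11011110
  [  8.. 15] 10111101
  [  9.. 16] 01111011
  [ 10.. 17] 11110111
  (the other 2 windows repeat one of these)
distinct factors: {01110111, 01111011, 10111011, 10111101, 11011101, 11011110, 11101110, 11101111, 11110111}
count = 9  (Sturmian bound for length 8 is 9)


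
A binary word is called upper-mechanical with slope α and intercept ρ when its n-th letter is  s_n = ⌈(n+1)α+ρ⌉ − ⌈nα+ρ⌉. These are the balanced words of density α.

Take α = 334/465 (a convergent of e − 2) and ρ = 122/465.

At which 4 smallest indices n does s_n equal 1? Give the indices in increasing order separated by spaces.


n=0: ⌈456/465⌉−⌈122/465⌉ = 1−1 = 0
n=1: ⌈790/465⌉−⌈456/465⌉ = 2−1 = 1  ← one
n=2: ⌈1124/465⌉−⌈790/465⌉ = 3−2 = 1  ← one
n=3: ⌈1458/465⌉−⌈1124/465⌉ = 4−3 = 1  ← one
n=4: ⌈1792/465⌉−⌈1458/465⌉ = 4−4 = 0
n=5: ⌈2126/465⌉−⌈1792/465⌉ = 5−4 = 1  ← one
positions of the first 4 ones: 1 2 3 5

1 2 3 5


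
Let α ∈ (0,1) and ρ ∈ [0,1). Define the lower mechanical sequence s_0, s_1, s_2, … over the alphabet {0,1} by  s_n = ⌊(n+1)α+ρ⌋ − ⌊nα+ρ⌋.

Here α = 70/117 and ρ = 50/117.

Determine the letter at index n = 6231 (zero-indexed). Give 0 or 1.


(n+1)α + ρ = (6232·70 + 50) / 117 = 436290/117
nα + ρ     = (6231·70 + 50) / 117 = 436220/117
⌊436290/117⌋ = 3728,  ⌊436220/117⌋ = 3728
s_{6231} = 3728 − 3728 = 0

0


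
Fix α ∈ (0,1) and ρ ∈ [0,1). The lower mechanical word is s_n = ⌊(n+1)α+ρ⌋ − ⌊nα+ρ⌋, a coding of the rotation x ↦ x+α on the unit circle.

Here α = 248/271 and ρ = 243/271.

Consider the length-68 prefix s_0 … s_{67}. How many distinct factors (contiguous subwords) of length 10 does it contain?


t_n = ⌊(n·248+243)/271⌋ for n = 0 … 68:
  n=0…9: ⌊243/271⌋=0 ⌊491/271⌋=1 ⌊739/271⌋=2 ⌊987/271⌋=3 ⌊1235/271⌋=4 ⌊1483/271⌋=5 ⌊1731/271⌋=6 ⌊1979/271⌋=7 ⌊2227/271⌋=8 ⌊2475/271⌋=9
  n=10…19: ⌊2723/271⌋=10 ⌊2971/271⌋=10 ⌊3219/271⌋=11 ⌊3467/271⌋=12 ⌊3715/271⌋=13 ⌊3963/271⌋=14 ⌊4211/271⌋=15 ⌊4459/271⌋=16 ⌊4707/271⌋=17 ⌊4955/271⌋=18
  n=20…29: ⌊5203/271⌋=19 ⌊5451/271⌋=20 ⌊5699/271⌋=21 ⌊5947/271⌋=21 ⌊6195/271⌋=22 ⌊6443/271⌋=23 ⌊6691/271⌋=24 ⌊6939/271⌋=25 ⌊7187/271⌋=26 ⌊7435/271⌋=27
  n=30…39: ⌊7683/271⌋=28 ⌊7931/271⌋=29 ⌊8179/271⌋=30 ⌊8427/271⌋=31 ⌊8675/271⌋=32 ⌊8923/271⌋=32 ⌊9171/271⌋=33 ⌊9419/271⌋=34 ⌊9667/271⌋=35 ⌊9915/271⌋=36
  n=40…49: ⌊10163/271⌋=37 ⌊10411/271⌋=38 ⌊10659/271⌋=39 ⌊10907/271⌋=40 ⌊11155/271⌋=41 ⌊11403/271⌋=42 ⌊11651/271⌋=42 ⌊11899/271⌋=43 ⌊12147/271⌋=44 ⌊12395/271⌋=45
  n=50…59: ⌊12643/271⌋=46 ⌊12891/271⌋=47 ⌊13139/271⌋=48 ⌊13387/271⌋=49 ⌊13635/271⌋=50 ⌊13883/271⌋=51 ⌊14131/271⌋=52 ⌊14379/271⌋=53 ⌊14627/271⌋=53 ⌊14875/271⌋=54
  n=60…68: ⌊15123/271⌋=55 ⌊15371/271⌋=56 ⌊15619/271⌋=57 ⌊15867/271⌋=58 ⌊16115/271⌋=59 ⌊16363/271⌋=60 ⌊16611/271⌋=61 ⌊16859/271⌋=62 ⌊17107/271⌋=63
s_n = t_(n+1) − t_n for n = 0 … 67 gives
prefix = 11111111110111111111110111111111110111111111101111111111101111111111
slide a length-10 window over [0..9] … [58..67] (59 windows); first occurrence of each distinct factor:
  [  0..  9] 1111111111
  [  1.. 10] 1111111110
  [  2.. 11] 1111111101
  [  3.. 12] 1111111011
  [  4.. 13] 1111110111
  [  5.. 14] 1111101111
  [  6.. 15] 1111011111
  [  7.. 16] 1110111111
  [  8.. 17] 1101111111
  [  9.. 18] 1011111111
  [ 10.. 19] 0111111111
  (the other 48 windows repeat one of these)
distinct factors: {0111111111, 1011111111, 1101111111, 1110111111, 1111011111, 1111101111, 1111110111, 1111111011, 1111111101, 1111111110, 1111111111}
count = 11  (Sturmian bound for length 10 is 11)

11


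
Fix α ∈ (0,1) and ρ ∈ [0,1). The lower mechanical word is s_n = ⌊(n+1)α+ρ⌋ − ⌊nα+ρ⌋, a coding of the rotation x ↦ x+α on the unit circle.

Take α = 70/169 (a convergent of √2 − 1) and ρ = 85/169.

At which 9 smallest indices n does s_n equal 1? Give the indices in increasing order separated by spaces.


n=0: ⌊155/169⌋−⌊85/169⌋ = 0−0 = 0
n=1: ⌊225/169⌋−⌊155/169⌋ = 1−0 = 1  ← one
n=2: ⌊295/169⌋−⌊225/169⌋ = 1−1 = 0
n=3: ⌊365/169⌋−⌊295/169⌋ = 2−1 = 1  ← one
n=4: ⌊435/169⌋−⌊365/169⌋ = 2−2 = 0
n=5: ⌊505/169⌋−⌊435/169⌋ = 2−2 = 0
n=6: ⌊575/169⌋−⌊505/169⌋ = 3−2 = 1  ← one
n=7: ⌊645/169⌋−⌊575/169⌋ = 3−3 = 0
n=8: ⌊715/169⌋−⌊645/169⌋ = 4−3 = 1  ← one
n=9: ⌊785/169⌋−⌊715/169⌋ = 4−4 = 0
n=10: ⌊855/169⌋−⌊785/169⌋ = 5−4 = 1  ← one
n=11: ⌊925/169⌋−⌊855/169⌋ = 5−5 = 0
n=12: ⌊995/169⌋−⌊925/169⌋ = 5−5 = 0
n=13: ⌊1065/169⌋−⌊995/169⌋ = 6−5 = 1  ← one
n=14: ⌊1135/169⌋−⌊1065/169⌋ = 6−6 = 0
n=15: ⌊1205/169⌋−⌊1135/169⌋ = 7−6 = 1  ← one
n=16: ⌊1275/169⌋−⌊1205/169⌋ = 7−7 = 0
n=17: ⌊1345/169⌋−⌊1275/169⌋ = 7−7 = 0
n=18: ⌊1415/169⌋−⌊1345/169⌋ = 8−7 = 1  ← one
n=19: ⌊1485/169⌋−⌊1415/169⌋ = 8−8 = 0
n=20: ⌊1555/169⌋−⌊1485/169⌋ = 9−8 = 1  ← one
positions of the first 9 ones: 1 3 6 8 10 13 15 18 20

1 3 6 8 10 13 15 18 20


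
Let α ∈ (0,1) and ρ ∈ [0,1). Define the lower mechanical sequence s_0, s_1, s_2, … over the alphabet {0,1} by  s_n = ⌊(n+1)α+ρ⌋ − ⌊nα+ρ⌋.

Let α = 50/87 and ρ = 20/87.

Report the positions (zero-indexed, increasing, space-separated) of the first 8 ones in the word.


1 3 4 6 8 10 11 13

n=0: ⌊70/87⌋−⌊20/87⌋ = 0−0 = 0
n=1: ⌊120/87⌋−⌊70/87⌋ = 1−0 = 1  ← one
n=2: ⌊170/87⌋−⌊120/87⌋ = 1−1 = 0
n=3: ⌊220/87⌋−⌊170/87⌋ = 2−1 = 1  ← one
n=4: ⌊270/87⌋−⌊220/87⌋ = 3−2 = 1  ← one
n=5: ⌊320/87⌋−⌊270/87⌋ = 3−3 = 0
n=6: ⌊370/87⌋−⌊320/87⌋ = 4−3 = 1  ← one
n=7: ⌊420/87⌋−⌊370/87⌋ = 4−4 = 0
n=8: ⌊470/87⌋−⌊420/87⌋ = 5−4 = 1  ← one
n=9: ⌊520/87⌋−⌊470/87⌋ = 5−5 = 0
n=10: ⌊570/87⌋−⌊520/87⌋ = 6−5 = 1  ← one
n=11: ⌊620/87⌋−⌊570/87⌋ = 7−6 = 1  ← one
n=12: ⌊670/87⌋−⌊620/87⌋ = 7−7 = 0
n=13: ⌊720/87⌋−⌊670/87⌋ = 8−7 = 1  ← one
positions of the first 8 ones: 1 3 4 6 8 10 11 13


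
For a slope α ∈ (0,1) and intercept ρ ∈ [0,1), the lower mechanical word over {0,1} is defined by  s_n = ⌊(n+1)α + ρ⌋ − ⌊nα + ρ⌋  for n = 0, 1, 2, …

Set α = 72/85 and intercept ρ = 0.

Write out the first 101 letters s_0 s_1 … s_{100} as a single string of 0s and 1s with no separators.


01111101111110111110111111011111011111101111101111110111110111111011111011111101111110111110111111011

n=0: ⌊(1·72)/85⌋ − ⌊(0·72)/85⌋ = ⌊72/85⌋ − ⌊0/85⌋ = 0 − 0 = 0
n=1: ⌊(2·72)/85⌋ − ⌊(1·72)/85⌋ = ⌊144/85⌋ − ⌊72/85⌋ = 1 − 0 = 1
n=2: ⌊(3·72)/85⌋ − ⌊(2·72)/85⌋ = ⌊216/85⌋ − ⌊144/85⌋ = 2 − 1 = 1
n=3: ⌊(4·72)/85⌋ − ⌊(3·72)/85⌋ = ⌊288/85⌋ − ⌊216/85⌋ = 3 − 2 = 1
n=4: ⌊(5·72)/85⌋ − ⌊(4·72)/85⌋ = ⌊360/85⌋ − ⌊288/85⌋ = 4 − 3 = 1
n=5: ⌊(6·72)/85⌋ − ⌊(5·72)/85⌋ = ⌊432/85⌋ − ⌊360/85⌋ = 5 − 4 = 1
n=6: ⌊(7·72)/85⌋ − ⌊(6·72)/85⌋ = ⌊504/85⌋ − ⌊432/85⌋ = 5 − 5 = 0
n=7: ⌊(8·72)/85⌋ − ⌊(7·72)/85⌋ = ⌊576/85⌋ − ⌊504/85⌋ = 6 − 5 = 1
n=8: ⌊(9·72)/85⌋ − ⌊(8·72)/85⌋ = ⌊648/85⌋ − ⌊576/85⌋ = 7 − 6 = 1
n=9: ⌊(10·72)/85⌋ − ⌊(9·72)/85⌋ = ⌊720/85⌋ − ⌊648/85⌋ = 8 − 7 = 1
n=10: ⌊(11·72)/85⌋ − ⌊(10·72)/85⌋ = ⌊792/85⌋ − ⌊720/85⌋ = 9 − 8 = 1
n=11: ⌊(12·72)/85⌋ − ⌊(11·72)/85⌋ = ⌊864/85⌋ − ⌊792/85⌋ = 10 − 9 = 1
n=12: ⌊(13·72)/85⌋ − ⌊(12·72)/85⌋ = ⌊936/85⌋ − ⌊864/85⌋ = 11 − 10 = 1
n=13: ⌊(14·72)/85⌋ − ⌊(13·72)/85⌋ = ⌊1008/85⌋ − ⌊936/85⌋ = 11 − 11 = 0
n=14: ⌊(15·72)/85⌋ − ⌊(14·72)/85⌋ = ⌊1080/85⌋ − ⌊1008/85⌋ = 12 − 11 = 1
n=15: ⌊(16·72)/85⌋ − ⌊(15·72)/85⌋ = ⌊1152/85⌋ − ⌊1080/85⌋ = 13 − 12 = 1
n=16: ⌊(17·72)/85⌋ − ⌊(16·72)/85⌋ = ⌊1224/85⌋ − ⌊1152/85⌋ = 14 − 13 = 1
n=17: ⌊(18·72)/85⌋ − ⌊(17·72)/85⌋ = ⌊1296/85⌋ − ⌊1224/85⌋ = 15 − 14 = 1
n=18: ⌊(19·72)/85⌋ − ⌊(18·72)/85⌋ = ⌊1368/85⌋ − ⌊1296/85⌋ = 16 − 15 = 1
n=19: ⌊(20·72)/85⌋ − ⌊(19·72)/85⌋ = ⌊1440/85⌋ − ⌊1368/85⌋ = 16 − 16 = 0
n=20: ⌊(21·72)/85⌋ − ⌊(20·72)/85⌋ = ⌊1512/85⌋ − ⌊1440/85⌋ = 17 − 16 = 1
n=21: ⌊(22·72)/85⌋ − ⌊(21·72)/85⌋ = ⌊1584/85⌋ − ⌊1512/85⌋ = 18 − 17 = 1
n=22: ⌊(23·72)/85⌋ − ⌊(22·72)/85⌋ = ⌊1656/85⌋ − ⌊1584/85⌋ = 19 − 18 = 1
n=23: ⌊(24·72)/85⌋ − ⌊(23·72)/85⌋ = ⌊1728/85⌋ − ⌊1656/85⌋ = 20 − 19 = 1
n=24: ⌊(25·72)/85⌋ − ⌊(24·72)/85⌋ = ⌊1800/85⌋ − ⌊1728/85⌋ = 21 − 20 = 1
n=25: ⌊(26·72)/85⌋ − ⌊(25·72)/85⌋ = ⌊1872/85⌋ − ⌊1800/85⌋ = 22 − 21 = 1
n=26: ⌊(27·72)/85⌋ − ⌊(26·72)/85⌋ = ⌊1944/85⌋ − ⌊1872/85⌋ = 22 − 22 = 0
n=27: ⌊(28·72)/85⌋ − ⌊(27·72)/85⌋ = ⌊2016/85⌋ − ⌊1944/85⌋ = 23 − 22 = 1
n=28: ⌊(29·72)/85⌋ − ⌊(28·72)/85⌋ = ⌊2088/85⌋ − ⌊2016/85⌋ = 24 − 23 = 1
n=29: ⌊(30·72)/85⌋ − ⌊(29·72)/85⌋ = ⌊2160/85⌋ − ⌊2088/85⌋ = 25 − 24 = 1
n=30: ⌊(31·72)/85⌋ − ⌊(30·72)/85⌋ = ⌊2232/85⌋ − ⌊2160/85⌋ = 26 − 25 = 1
n=31: ⌊(32·72)/85⌋ − ⌊(31·72)/85⌋ = ⌊2304/85⌋ − ⌊2232/85⌋ = 27 − 26 = 1
n=32: ⌊(33·72)/85⌋ − ⌊(32·72)/85⌋ = ⌊2376/85⌋ − ⌊2304/85⌋ = 27 − 27 = 0
n=33: ⌊(34·72)/85⌋ − ⌊(33·72)/85⌋ = ⌊2448/85⌋ − ⌊2376/85⌋ = 28 − 27 = 1
n=34: ⌊(35·72)/85⌋ − ⌊(34·72)/85⌋ = ⌊2520/85⌋ − ⌊2448/85⌋ = 29 − 28 = 1
n=35: ⌊(36·72)/85⌋ − ⌊(35·72)/85⌋ = ⌊2592/85⌋ − ⌊2520/85⌋ = 30 − 29 = 1
n=36: ⌊(37·72)/85⌋ − ⌊(36·72)/85⌋ = ⌊2664/85⌋ − ⌊2592/85⌋ = 31 − 30 = 1
n=37: ⌊(38·72)/85⌋ − ⌊(37·72)/85⌋ = ⌊2736/85⌋ − ⌊2664/85⌋ = 32 − 31 = 1
n=38: ⌊(39·72)/85⌋ − ⌊(38·72)/85⌋ = ⌊2808/85⌋ − ⌊2736/85⌋ = 33 − 32 = 1
n=39: ⌊(40·72)/85⌋ − ⌊(39·72)/85⌋ = ⌊2880/85⌋ − ⌊2808/85⌋ = 33 − 33 = 0
n=40: ⌊(41·72)/85⌋ − ⌊(40·72)/85⌋ = ⌊2952/85⌋ − ⌊2880/85⌋ = 34 − 33 = 1
n=41: ⌊(42·72)/85⌋ − ⌊(41·72)/85⌋ = ⌊3024/85⌋ − ⌊2952/85⌋ = 35 − 34 = 1
n=42: ⌊(43·72)/85⌋ − ⌊(42·72)/85⌋ = ⌊3096/85⌋ − ⌊3024/85⌋ = 36 − 35 = 1
n=43: ⌊(44·72)/85⌋ − ⌊(43·72)/85⌋ = ⌊3168/85⌋ − ⌊3096/85⌋ = 37 − 36 = 1
n=44: ⌊(45·72)/85⌋ − ⌊(44·72)/85⌋ = ⌊3240/85⌋ − ⌊3168/85⌋ = 38 − 37 = 1
n=45: ⌊(46·72)/85⌋ − ⌊(45·72)/85⌋ = ⌊3312/85⌋ − ⌊3240/85⌋ = 38 − 38 = 0
n=46: ⌊(47·72)/85⌋ − ⌊(46·72)/85⌋ = ⌊3384/85⌋ − ⌊3312/85⌋ = 39 − 38 = 1
n=47: ⌊(48·72)/85⌋ − ⌊(47·72)/85⌋ = ⌊3456/85⌋ − ⌊3384/85⌋ = 40 − 39 = 1
n=48: ⌊(49·72)/85⌋ − ⌊(48·72)/85⌋ = ⌊3528/85⌋ − ⌊3456/85⌋ = 41 − 40 = 1
n=49: ⌊(50·72)/85⌋ − ⌊(49·72)/85⌋ = ⌊3600/85⌋ − ⌊3528/85⌋ = 42 − 41 = 1
n=50: ⌊(51·72)/85⌋ − ⌊(50·72)/85⌋ = ⌊3672/85⌋ − ⌊3600/85⌋ = 43 − 42 = 1
n=51: ⌊(52·72)/85⌋ − ⌊(51·72)/85⌋ = ⌊3744/85⌋ − ⌊3672/85⌋ = 44 − 43 = 1
n=52: ⌊(53·72)/85⌋ − ⌊(52·72)/85⌋ = ⌊3816/85⌋ − ⌊3744/85⌋ = 44 − 44 = 0
n=53: ⌊(54·72)/85⌋ − ⌊(53·72)/85⌋ = ⌊3888/85⌋ − ⌊3816/85⌋ = 45 − 44 = 1
n=54: ⌊(55·72)/85⌋ − ⌊(54·72)/85⌋ = ⌊3960/85⌋ − ⌊3888/85⌋ = 46 − 45 = 1
n=55: ⌊(56·72)/85⌋ − ⌊(55·72)/85⌋ = ⌊4032/85⌋ − ⌊3960/85⌋ = 47 − 46 = 1
n=56: ⌊(57·72)/85⌋ − ⌊(56·72)/85⌋ = ⌊4104/85⌋ − ⌊4032/85⌋ = 48 − 47 = 1
n=57: ⌊(58·72)/85⌋ − ⌊(57·72)/85⌋ = ⌊4176/85⌋ − ⌊4104/85⌋ = 49 − 48 = 1
n=58: ⌊(59·72)/85⌋ − ⌊(58·72)/85⌋ = ⌊4248/85⌋ − ⌊4176/85⌋ = 49 − 49 = 0
n=59: ⌊(60·72)/85⌋ − ⌊(59·72)/85⌋ = ⌊4320/85⌋ − ⌊4248/85⌋ = 50 − 49 = 1
n=60: ⌊(61·72)/85⌋ − ⌊(60·72)/85⌋ = ⌊4392/85⌋ − ⌊4320/85⌋ = 51 − 50 = 1
n=61: ⌊(62·72)/85⌋ − ⌊(61·72)/85⌋ = ⌊4464/85⌋ − ⌊4392/85⌋ = 52 − 51 = 1
n=62: ⌊(63·72)/85⌋ − ⌊(62·72)/85⌋ = ⌊4536/85⌋ − ⌊4464/85⌋ = 53 − 52 = 1
n=63: ⌊(64·72)/85⌋ − ⌊(63·72)/85⌋ = ⌊4608/85⌋ − ⌊4536/85⌋ = 54 − 53 = 1
n=64: ⌊(65·72)/85⌋ − ⌊(64·72)/85⌋ = ⌊4680/85⌋ − ⌊4608/85⌋ = 55 − 54 = 1
n=65: ⌊(66·72)/85⌋ − ⌊(65·72)/85⌋ = ⌊4752/85⌋ − ⌊4680/85⌋ = 55 − 55 = 0
n=66: ⌊(67·72)/85⌋ − ⌊(66·72)/85⌋ = ⌊4824/85⌋ − ⌊4752/85⌋ = 56 − 55 = 1
n=67: ⌊(68·72)/85⌋ − ⌊(67·72)/85⌋ = ⌊4896/85⌋ − ⌊4824/85⌋ = 57 − 56 = 1
n=68: ⌊(69·72)/85⌋ − ⌊(68·72)/85⌋ = ⌊4968/85⌋ − ⌊4896/85⌋ = 58 − 57 = 1
n=69: ⌊(70·72)/85⌋ − ⌊(69·72)/85⌋ = ⌊5040/85⌋ − ⌊4968/85⌋ = 59 − 58 = 1
n=70: ⌊(71·72)/85⌋ − ⌊(70·72)/85⌋ = ⌊5112/85⌋ − ⌊5040/85⌋ = 60 − 59 = 1
n=71: ⌊(72·72)/85⌋ − ⌊(71·72)/85⌋ = ⌊5184/85⌋ − ⌊5112/85⌋ = 60 − 60 = 0
n=72: ⌊(73·72)/85⌋ − ⌊(72·72)/85⌋ = ⌊5256/85⌋ − ⌊5184/85⌋ = 61 − 60 = 1
n=73: ⌊(74·72)/85⌋ − ⌊(73·72)/85⌋ = ⌊5328/85⌋ − ⌊5256/85⌋ = 62 − 61 = 1
n=74: ⌊(75·72)/85⌋ − ⌊(74·72)/85⌋ = ⌊5400/85⌋ − ⌊5328/85⌋ = 63 − 62 = 1
n=75: ⌊(76·72)/85⌋ − ⌊(75·72)/85⌋ = ⌊5472/85⌋ − ⌊5400/85⌋ = 64 − 63 = 1
n=76: ⌊(77·72)/85⌋ − ⌊(76·72)/85⌋ = ⌊5544/85⌋ − ⌊5472/85⌋ = 65 − 64 = 1
n=77: ⌊(78·72)/85⌋ − ⌊(77·72)/85⌋ = ⌊5616/85⌋ − ⌊5544/85⌋ = 66 − 65 = 1
n=78: ⌊(79·72)/85⌋ − ⌊(78·72)/85⌋ = ⌊5688/85⌋ − ⌊5616/85⌋ = 66 − 66 = 0
n=79: ⌊(80·72)/85⌋ − ⌊(79·72)/85⌋ = ⌊5760/85⌋ − ⌊5688/85⌋ = 67 − 66 = 1
n=80: ⌊(81·72)/85⌋ − ⌊(80·72)/85⌋ = ⌊5832/85⌋ − ⌊5760/85⌋ = 68 − 67 = 1
n=81: ⌊(82·72)/85⌋ − ⌊(81·72)/85⌋ = ⌊5904/85⌋ − ⌊5832/85⌋ = 69 − 68 = 1
n=82: ⌊(83·72)/85⌋ − ⌊(82·72)/85⌋ = ⌊5976/85⌋ − ⌊5904/85⌋ = 70 − 69 = 1
n=83: ⌊(84·72)/85⌋ − ⌊(83·72)/85⌋ = ⌊6048/85⌋ − ⌊5976/85⌋ = 71 − 70 = 1
n=84: ⌊(85·72)/85⌋ − ⌊(84·72)/85⌋ = ⌊6120/85⌋ − ⌊6048/85⌋ = 72 − 71 = 1
n=85: ⌊(86·72)/85⌋ − ⌊(85·72)/85⌋ = ⌊6192/85⌋ − ⌊6120/85⌋ = 72 − 72 = 0
n=86: ⌊(87·72)/85⌋ − ⌊(86·72)/85⌋ = ⌊6264/85⌋ − ⌊6192/85⌋ = 73 − 72 = 1
n=87: ⌊(88·72)/85⌋ − ⌊(87·72)/85⌋ = ⌊6336/85⌋ − ⌊6264/85⌋ = 74 − 73 = 1
n=88: ⌊(89·72)/85⌋ − ⌊(88·72)/85⌋ = ⌊6408/85⌋ − ⌊6336/85⌋ = 75 − 74 = 1
n=89: ⌊(90·72)/85⌋ − ⌊(89·72)/85⌋ = ⌊6480/85⌋ − ⌊6408/85⌋ = 76 − 75 = 1
n=90: ⌊(91·72)/85⌋ − ⌊(90·72)/85⌋ = ⌊6552/85⌋ − ⌊6480/85⌋ = 77 − 76 = 1
n=91: ⌊(92·72)/85⌋ − ⌊(91·72)/85⌋ = ⌊6624/85⌋ − ⌊6552/85⌋ = 77 − 77 = 0
n=92: ⌊(93·72)/85⌋ − ⌊(92·72)/85⌋ = ⌊6696/85⌋ − ⌊6624/85⌋ = 78 − 77 = 1
n=93: ⌊(94·72)/85⌋ − ⌊(93·72)/85⌋ = ⌊6768/85⌋ − ⌊6696/85⌋ = 79 − 78 = 1
n=94: ⌊(95·72)/85⌋ − ⌊(94·72)/85⌋ = ⌊6840/85⌋ − ⌊6768/85⌋ = 80 − 79 = 1
n=95: ⌊(96·72)/85⌋ − ⌊(95·72)/85⌋ = ⌊6912/85⌋ − ⌊6840/85⌋ = 81 − 80 = 1
n=96: ⌊(97·72)/85⌋ − ⌊(96·72)/85⌋ = ⌊6984/85⌋ − ⌊6912/85⌋ = 82 − 81 = 1
n=97: ⌊(98·72)/85⌋ − ⌊(97·72)/85⌋ = ⌊7056/85⌋ − ⌊6984/85⌋ = 83 − 82 = 1
n=98: ⌊(99·72)/85⌋ − ⌊(98·72)/85⌋ = ⌊7128/85⌋ − ⌊7056/85⌋ = 83 − 83 = 0
n=99: ⌊(100·72)/85⌋ − ⌊(99·72)/85⌋ = ⌊7200/85⌋ − ⌊7128/85⌋ = 84 − 83 = 1
n=100: ⌊(101·72)/85⌋ − ⌊(100·72)/85⌋ = ⌊7272/85⌋ − ⌊7200/85⌋ = 85 − 84 = 1


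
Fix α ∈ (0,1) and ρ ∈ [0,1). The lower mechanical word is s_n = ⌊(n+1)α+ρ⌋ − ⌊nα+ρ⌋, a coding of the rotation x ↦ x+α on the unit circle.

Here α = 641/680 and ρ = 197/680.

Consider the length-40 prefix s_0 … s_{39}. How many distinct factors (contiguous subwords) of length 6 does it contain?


t_n = ⌊(n·641+197)/680⌋ for n = 0 … 40:
  n=0…9: ⌊197/680⌋=0 ⌊838/680⌋=1 ⌊1479/680⌋=2 ⌊2120/680⌋=3 ⌊2761/680⌋=4 ⌊3402/680⌋=5 ⌊4043/680⌋=5 ⌊4684/680⌋=6 ⌊5325/680⌋=7 ⌊5966/680⌋=8
  n=10…19: ⌊6607/680⌋=9 ⌊7248/680⌋=10 ⌊7889/680⌋=11 ⌊8530/680⌋=12 ⌊9171/680⌋=13 ⌊9812/680⌋=14 ⌊10453/680⌋=15 ⌊11094/680⌋=16 ⌊11735/680⌋=17 ⌊12376/680⌋=18
  n=20…29: ⌊13017/680⌋=19 ⌊13658/680⌋=20 ⌊14299/680⌋=21 ⌊14940/680⌋=21 ⌊15581/680⌋=22 ⌊16222/680⌋=23 ⌊16863/680⌋=24 ⌊17504/680⌋=25 ⌊18145/680⌋=26 ⌊18786/680⌋=27
  n=30…39: ⌊19427/680⌋=28 ⌊20068/680⌋=29 ⌊20709/680⌋=30 ⌊21350/680⌋=31 ⌊21991/680⌋=32 ⌊22632/680⌋=33 ⌊23273/680⌋=34 ⌊23914/680⌋=35 ⌊24555/680⌋=36 ⌊25196/680⌋=37
  n=40: ⌊25837/680⌋=37
s_n = t_(n+1) − t_n for n = 0 … 39 gives
prefix = 1111101111111111111111011111111111111110
slide a length-6 window over [0..5] … [34..39] (35 windows); first occurrence of each distinct factor:
  [  0..  5] 111110
  [  1..  6] 111101
  [  2..  7] 111011
  [  3..  8] 110111
  [  4..  9] 101111
  [  5.. 10] 011111
  [  6.. 11] 111111
  (the other 28 windows repeat one of these)
distinct factors: {011111, 101111, 110111, 111011, 111101, 111110, 111111}
count = 7  (Sturmian bound for length 6 is 7)

7


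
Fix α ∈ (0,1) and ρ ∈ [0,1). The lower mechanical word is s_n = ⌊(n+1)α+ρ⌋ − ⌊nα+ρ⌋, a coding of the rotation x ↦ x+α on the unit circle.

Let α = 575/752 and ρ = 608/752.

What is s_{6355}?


(n+1)α + ρ = (6356·575 + 608) / 752 = 3655308/752
nα + ρ     = (6355·575 + 608) / 752 = 3654733/752
⌊3655308/752⌋ = 4860,  ⌊3654733/752⌋ = 4860
s_{6355} = 4860 − 4860 = 0

0


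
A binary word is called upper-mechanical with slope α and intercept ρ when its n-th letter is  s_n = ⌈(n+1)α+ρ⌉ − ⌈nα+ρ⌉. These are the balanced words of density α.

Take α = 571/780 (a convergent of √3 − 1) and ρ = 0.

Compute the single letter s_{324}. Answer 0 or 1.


(n+1)α + ρ = (325·571) / 780 = 185575/780
nα + ρ     = (324·571) / 780 = 185004/780
⌈185575/780⌉ = 238,  ⌈185004/780⌉ = 238
s_{324} = 238 − 238 = 0

0


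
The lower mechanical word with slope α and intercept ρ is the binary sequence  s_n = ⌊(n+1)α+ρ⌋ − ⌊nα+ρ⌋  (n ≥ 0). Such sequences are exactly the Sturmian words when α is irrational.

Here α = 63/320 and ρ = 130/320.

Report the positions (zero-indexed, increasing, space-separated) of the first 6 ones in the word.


n=0: ⌊193/320⌋−⌊130/320⌋ = 0−0 = 0
n=1: ⌊256/320⌋−⌊193/320⌋ = 0−0 = 0
n=2: ⌊319/320⌋−⌊256/320⌋ = 0−0 = 0
n=3: ⌊382/320⌋−⌊319/320⌋ = 1−0 = 1  ← one
n=4: ⌊445/320⌋−⌊382/320⌋ = 1−1 = 0
n=5: ⌊508/320⌋−⌊445/320⌋ = 1−1 = 0
n=6: ⌊571/320⌋−⌊508/320⌋ = 1−1 = 0
n=7: ⌊634/320⌋−⌊571/320⌋ = 1−1 = 0
n=8: ⌊697/320⌋−⌊634/320⌋ = 2−1 = 1  ← one
n=9: ⌊760/320⌋−⌊697/320⌋ = 2−2 = 0
n=10: ⌊823/320⌋−⌊760/320⌋ = 2−2 = 0
n=11: ⌊886/320⌋−⌊823/320⌋ = 2−2 = 0
n=12: ⌊949/320⌋−⌊886/320⌋ = 2−2 = 0
n=13: ⌊1012/320⌋−⌊949/320⌋ = 3−2 = 1  ← one
n=14: ⌊1075/320⌋−⌊1012/320⌋ = 3−3 = 0
n=15: ⌊1138/320⌋−⌊1075/320⌋ = 3−3 = 0
n=16: ⌊1201/320⌋−⌊1138/320⌋ = 3−3 = 0
n=17: ⌊1264/320⌋−⌊1201/320⌋ = 3−3 = 0
n=18: ⌊1327/320⌋−⌊1264/320⌋ = 4−3 = 1  ← one
n=19: ⌊1390/320⌋−⌊1327/320⌋ = 4−4 = 0
n=20: ⌊1453/320⌋−⌊1390/320⌋ = 4−4 = 0
n=21: ⌊1516/320⌋−⌊1453/320⌋ = 4−4 = 0
n=22: ⌊1579/320⌋−⌊1516/320⌋ = 4−4 = 0
n=23: ⌊1642/320⌋−⌊1579/320⌋ = 5−4 = 1  ← one
n=24: ⌊1705/320⌋−⌊1642/320⌋ = 5−5 = 0
n=25: ⌊1768/320⌋−⌊1705/320⌋ = 5−5 = 0
n=26: ⌊1831/320⌋−⌊1768/320⌋ = 5−5 = 0
n=27: ⌊1894/320⌋−⌊1831/320⌋ = 5−5 = 0
n=28: ⌊1957/320⌋−⌊1894/320⌋ = 6−5 = 1  ← one
positions of the first 6 ones: 3 8 13 18 23 28

3 8 13 18 23 28


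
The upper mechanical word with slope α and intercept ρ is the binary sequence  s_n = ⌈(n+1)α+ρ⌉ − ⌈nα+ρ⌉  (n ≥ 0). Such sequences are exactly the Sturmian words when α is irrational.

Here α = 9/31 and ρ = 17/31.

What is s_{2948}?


0

(n+1)α + ρ = (2949·9 + 17) / 31 = 26558/31
nα + ρ     = (2948·9 + 17) / 31 = 26549/31
⌈26558/31⌉ = 857,  ⌈26549/31⌉ = 857
s_{2948} = 857 − 857 = 0


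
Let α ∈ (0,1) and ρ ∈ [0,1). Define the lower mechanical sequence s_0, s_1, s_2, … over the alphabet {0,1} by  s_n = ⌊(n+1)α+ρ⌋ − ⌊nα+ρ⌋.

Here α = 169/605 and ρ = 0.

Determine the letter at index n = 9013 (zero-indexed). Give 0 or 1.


(n+1)α + ρ = (9014·169) / 605 = 1523366/605
nα + ρ     = (9013·169) / 605 = 1523197/605
⌊1523366/605⌋ = 2517,  ⌊1523197/605⌋ = 2517
s_{9013} = 2517 − 2517 = 0

0


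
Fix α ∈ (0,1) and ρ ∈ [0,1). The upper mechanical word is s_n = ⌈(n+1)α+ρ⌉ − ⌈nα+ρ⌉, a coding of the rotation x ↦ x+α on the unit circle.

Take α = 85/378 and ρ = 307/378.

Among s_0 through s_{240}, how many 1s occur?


55

#1s = Σ_{n=0}^{240} s_n = Σ_{n=0}^{240} (⌈(n+1)α+ρ⌉ − ⌈nα+ρ⌉)
the sum telescopes: every ⌈nα+ρ⌉ with 0 < n < 241 appears once with + and once with −, leaving ⌈241α+ρ⌉ − ⌈0·α+ρ⌉
241α + ρ = (241·85 + 307) / 378 = 20792/378
ρ = 307/378
⌈20792/378⌉ = 56,  ⌈307/378⌉ = 1
#1s = 56 − 1 = 55


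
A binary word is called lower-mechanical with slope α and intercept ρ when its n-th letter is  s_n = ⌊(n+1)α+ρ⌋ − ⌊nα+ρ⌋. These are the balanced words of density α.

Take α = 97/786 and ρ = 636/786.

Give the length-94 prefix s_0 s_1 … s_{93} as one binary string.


0100000001000000010000000100000001000000001000000010000000100000001000000010000000100000001000

n=0: ⌊(1·97+636)/786⌋ − ⌊(0·97+636)/786⌋ = ⌊733/786⌋ − ⌊636/786⌋ = 0 − 0 = 0
n=1: ⌊(2·97+636)/786⌋ − ⌊(1·97+636)/786⌋ = ⌊830/786⌋ − ⌊733/786⌋ = 1 − 0 = 1
n=2: ⌊(3·97+636)/786⌋ − ⌊(2·97+636)/786⌋ = ⌊927/786⌋ − ⌊830/786⌋ = 1 − 1 = 0
n=3: ⌊(4·97+636)/786⌋ − ⌊(3·97+636)/786⌋ = ⌊1024/786⌋ − ⌊927/786⌋ = 1 − 1 = 0
n=4: ⌊(5·97+636)/786⌋ − ⌊(4·97+636)/786⌋ = ⌊1121/786⌋ − ⌊1024/786⌋ = 1 − 1 = 0
n=5: ⌊(6·97+636)/786⌋ − ⌊(5·97+636)/786⌋ = ⌊1218/786⌋ − ⌊1121/786⌋ = 1 − 1 = 0
n=6: ⌊(7·97+636)/786⌋ − ⌊(6·97+636)/786⌋ = ⌊1315/786⌋ − ⌊1218/786⌋ = 1 − 1 = 0
n=7: ⌊(8·97+636)/786⌋ − ⌊(7·97+636)/786⌋ = ⌊1412/786⌋ − ⌊1315/786⌋ = 1 − 1 = 0
n=8: ⌊(9·97+636)/786⌋ − ⌊(8·97+636)/786⌋ = ⌊1509/786⌋ − ⌊1412/786⌋ = 1 − 1 = 0
n=9: ⌊(10·97+636)/786⌋ − ⌊(9·97+636)/786⌋ = ⌊1606/786⌋ − ⌊1509/786⌋ = 2 − 1 = 1
n=10: ⌊(11·97+636)/786⌋ − ⌊(10·97+636)/786⌋ = ⌊1703/786⌋ − ⌊1606/786⌋ = 2 − 2 = 0
n=11: ⌊(12·97+636)/786⌋ − ⌊(11·97+636)/786⌋ = ⌊1800/786⌋ − ⌊1703/786⌋ = 2 − 2 = 0
n=12: ⌊(13·97+636)/786⌋ − ⌊(12·97+636)/786⌋ = ⌊1897/786⌋ − ⌊1800/786⌋ = 2 − 2 = 0
n=13: ⌊(14·97+636)/786⌋ − ⌊(13·97+636)/786⌋ = ⌊1994/786⌋ − ⌊1897/786⌋ = 2 − 2 = 0
n=14: ⌊(15·97+636)/786⌋ − ⌊(14·97+636)/786⌋ = ⌊2091/786⌋ − ⌊1994/786⌋ = 2 − 2 = 0
n=15: ⌊(16·97+636)/786⌋ − ⌊(15·97+636)/786⌋ = ⌊2188/786⌋ − ⌊2091/786⌋ = 2 − 2 = 0
n=16: ⌊(17·97+636)/786⌋ − ⌊(16·97+636)/786⌋ = ⌊2285/786⌋ − ⌊2188/786⌋ = 2 − 2 = 0
n=17: ⌊(18·97+636)/786⌋ − ⌊(17·97+636)/786⌋ = ⌊2382/786⌋ − ⌊2285/786⌋ = 3 − 2 = 1
n=18: ⌊(19·97+636)/786⌋ − ⌊(18·97+636)/786⌋ = ⌊2479/786⌋ − ⌊2382/786⌋ = 3 − 3 = 0
n=19: ⌊(20·97+636)/786⌋ − ⌊(19·97+636)/786⌋ = ⌊2576/786⌋ − ⌊2479/786⌋ = 3 − 3 = 0
n=20: ⌊(21·97+636)/786⌋ − ⌊(20·97+636)/786⌋ = ⌊2673/786⌋ − ⌊2576/786⌋ = 3 − 3 = 0
n=21: ⌊(22·97+636)/786⌋ − ⌊(21·97+636)/786⌋ = ⌊2770/786⌋ − ⌊2673/786⌋ = 3 − 3 = 0
n=22: ⌊(23·97+636)/786⌋ − ⌊(22·97+636)/786⌋ = ⌊2867/786⌋ − ⌊2770/786⌋ = 3 − 3 = 0
n=23: ⌊(24·97+636)/786⌋ − ⌊(23·97+636)/786⌋ = ⌊2964/786⌋ − ⌊2867/786⌋ = 3 − 3 = 0
n=24: ⌊(25·97+636)/786⌋ − ⌊(24·97+636)/786⌋ = ⌊3061/786⌋ − ⌊2964/786⌋ = 3 − 3 = 0
n=25: ⌊(26·97+636)/786⌋ − ⌊(25·97+636)/786⌋ = ⌊3158/786⌋ − ⌊3061/786⌋ = 4 − 3 = 1
n=26: ⌊(27·97+636)/786⌋ − ⌊(26·97+636)/786⌋ = ⌊3255/786⌋ − ⌊3158/786⌋ = 4 − 4 = 0
n=27: ⌊(28·97+636)/786⌋ − ⌊(27·97+636)/786⌋ = ⌊3352/786⌋ − ⌊3255/786⌋ = 4 − 4 = 0
n=28: ⌊(29·97+636)/786⌋ − ⌊(28·97+636)/786⌋ = ⌊3449/786⌋ − ⌊3352/786⌋ = 4 − 4 = 0
n=29: ⌊(30·97+636)/786⌋ − ⌊(29·97+636)/786⌋ = ⌊3546/786⌋ − ⌊3449/786⌋ = 4 − 4 = 0
n=30: ⌊(31·97+636)/786⌋ − ⌊(30·97+636)/786⌋ = ⌊3643/786⌋ − ⌊3546/786⌋ = 4 − 4 = 0
n=31: ⌊(32·97+636)/786⌋ − ⌊(31·97+636)/786⌋ = ⌊3740/786⌋ − ⌊3643/786⌋ = 4 − 4 = 0
n=32: ⌊(33·97+636)/786⌋ − ⌊(32·97+636)/786⌋ = ⌊3837/786⌋ − ⌊3740/786⌋ = 4 − 4 = 0
n=33: ⌊(34·97+636)/786⌋ − ⌊(33·97+636)/786⌋ = ⌊3934/786⌋ − ⌊3837/786⌋ = 5 − 4 = 1
n=34: ⌊(35·97+636)/786⌋ − ⌊(34·97+636)/786⌋ = ⌊4031/786⌋ − ⌊3934/786⌋ = 5 − 5 = 0
n=35: ⌊(36·97+636)/786⌋ − ⌊(35·97+636)/786⌋ = ⌊4128/786⌋ − ⌊4031/786⌋ = 5 − 5 = 0
n=36: ⌊(37·97+636)/786⌋ − ⌊(36·97+636)/786⌋ = ⌊4225/786⌋ − ⌊4128/786⌋ = 5 − 5 = 0
n=37: ⌊(38·97+636)/786⌋ − ⌊(37·97+636)/786⌋ = ⌊4322/786⌋ − ⌊4225/786⌋ = 5 − 5 = 0
n=38: ⌊(39·97+636)/786⌋ − ⌊(38·97+636)/786⌋ = ⌊4419/786⌋ − ⌊4322/786⌋ = 5 − 5 = 0
n=39: ⌊(40·97+636)/786⌋ − ⌊(39·97+636)/786⌋ = ⌊4516/786⌋ − ⌊4419/786⌋ = 5 − 5 = 0
n=40: ⌊(41·97+636)/786⌋ − ⌊(40·97+636)/786⌋ = ⌊4613/786⌋ − ⌊4516/786⌋ = 5 − 5 = 0
n=41: ⌊(42·97+636)/786⌋ − ⌊(41·97+636)/786⌋ = ⌊4710/786⌋ − ⌊4613/786⌋ = 5 − 5 = 0
n=42: ⌊(43·97+636)/786⌋ − ⌊(42·97+636)/786⌋ = ⌊4807/786⌋ − ⌊4710/786⌋ = 6 − 5 = 1
n=43: ⌊(44·97+636)/786⌋ − ⌊(43·97+636)/786⌋ = ⌊4904/786⌋ − ⌊4807/786⌋ = 6 − 6 = 0
n=44: ⌊(45·97+636)/786⌋ − ⌊(44·97+636)/786⌋ = ⌊5001/786⌋ − ⌊4904/786⌋ = 6 − 6 = 0
n=45: ⌊(46·97+636)/786⌋ − ⌊(45·97+636)/786⌋ = ⌊5098/786⌋ − ⌊5001/786⌋ = 6 − 6 = 0
n=46: ⌊(47·97+636)/786⌋ − ⌊(46·97+636)/786⌋ = ⌊5195/786⌋ − ⌊5098/786⌋ = 6 − 6 = 0
n=47: ⌊(48·97+636)/786⌋ − ⌊(47·97+636)/786⌋ = ⌊5292/786⌋ − ⌊5195/786⌋ = 6 − 6 = 0
n=48: ⌊(49·97+636)/786⌋ − ⌊(48·97+636)/786⌋ = ⌊5389/786⌋ − ⌊5292/786⌋ = 6 − 6 = 0
n=49: ⌊(50·97+636)/786⌋ − ⌊(49·97+636)/786⌋ = ⌊5486/786⌋ − ⌊5389/786⌋ = 6 − 6 = 0
n=50: ⌊(51·97+636)/786⌋ − ⌊(50·97+636)/786⌋ = ⌊5583/786⌋ − ⌊5486/786⌋ = 7 − 6 = 1
n=51: ⌊(52·97+636)/786⌋ − ⌊(51·97+636)/786⌋ = ⌊5680/786⌋ − ⌊5583/786⌋ = 7 − 7 = 0
n=52: ⌊(53·97+636)/786⌋ − ⌊(52·97+636)/786⌋ = ⌊5777/786⌋ − ⌊5680/786⌋ = 7 − 7 = 0
n=53: ⌊(54·97+636)/786⌋ − ⌊(53·97+636)/786⌋ = ⌊5874/786⌋ − ⌊5777/786⌋ = 7 − 7 = 0
n=54: ⌊(55·97+636)/786⌋ − ⌊(54·97+636)/786⌋ = ⌊5971/786⌋ − ⌊5874/786⌋ = 7 − 7 = 0
n=55: ⌊(56·97+636)/786⌋ − ⌊(55·97+636)/786⌋ = ⌊6068/786⌋ − ⌊5971/786⌋ = 7 − 7 = 0
n=56: ⌊(57·97+636)/786⌋ − ⌊(56·97+636)/786⌋ = ⌊6165/786⌋ − ⌊6068/786⌋ = 7 − 7 = 0
n=57: ⌊(58·97+636)/786⌋ − ⌊(57·97+636)/786⌋ = ⌊6262/786⌋ − ⌊6165/786⌋ = 7 − 7 = 0
n=58: ⌊(59·97+636)/786⌋ − ⌊(58·97+636)/786⌋ = ⌊6359/786⌋ − ⌊6262/786⌋ = 8 − 7 = 1
n=59: ⌊(60·97+636)/786⌋ − ⌊(59·97+636)/786⌋ = ⌊6456/786⌋ − ⌊6359/786⌋ = 8 − 8 = 0
n=60: ⌊(61·97+636)/786⌋ − ⌊(60·97+636)/786⌋ = ⌊6553/786⌋ − ⌊6456/786⌋ = 8 − 8 = 0
n=61: ⌊(62·97+636)/786⌋ − ⌊(61·97+636)/786⌋ = ⌊6650/786⌋ − ⌊6553/786⌋ = 8 − 8 = 0
n=62: ⌊(63·97+636)/786⌋ − ⌊(62·97+636)/786⌋ = ⌊6747/786⌋ − ⌊6650/786⌋ = 8 − 8 = 0
n=63: ⌊(64·97+636)/786⌋ − ⌊(63·97+636)/786⌋ = ⌊6844/786⌋ − ⌊6747/786⌋ = 8 − 8 = 0
n=64: ⌊(65·97+636)/786⌋ − ⌊(64·97+636)/786⌋ = ⌊6941/786⌋ − ⌊6844/786⌋ = 8 − 8 = 0
n=65: ⌊(66·97+636)/786⌋ − ⌊(65·97+636)/786⌋ = ⌊7038/786⌋ − ⌊6941/786⌋ = 8 − 8 = 0
n=66: ⌊(67·97+636)/786⌋ − ⌊(66·97+636)/786⌋ = ⌊7135/786⌋ − ⌊7038/786⌋ = 9 − 8 = 1
n=67: ⌊(68·97+636)/786⌋ − ⌊(67·97+636)/786⌋ = ⌊7232/786⌋ − ⌊7135/786⌋ = 9 − 9 = 0
n=68: ⌊(69·97+636)/786⌋ − ⌊(68·97+636)/786⌋ = ⌊7329/786⌋ − ⌊7232/786⌋ = 9 − 9 = 0
n=69: ⌊(70·97+636)/786⌋ − ⌊(69·97+636)/786⌋ = ⌊7426/786⌋ − ⌊7329/786⌋ = 9 − 9 = 0
n=70: ⌊(71·97+636)/786⌋ − ⌊(70·97+636)/786⌋ = ⌊7523/786⌋ − ⌊7426/786⌋ = 9 − 9 = 0
n=71: ⌊(72·97+636)/786⌋ − ⌊(71·97+636)/786⌋ = ⌊7620/786⌋ − ⌊7523/786⌋ = 9 − 9 = 0
n=72: ⌊(73·97+636)/786⌋ − ⌊(72·97+636)/786⌋ = ⌊7717/786⌋ − ⌊7620/786⌋ = 9 − 9 = 0
n=73: ⌊(74·97+636)/786⌋ − ⌊(73·97+636)/786⌋ = ⌊7814/786⌋ − ⌊7717/786⌋ = 9 − 9 = 0
n=74: ⌊(75·97+636)/786⌋ − ⌊(74·97+636)/786⌋ = ⌊7911/786⌋ − ⌊7814/786⌋ = 10 − 9 = 1
n=75: ⌊(76·97+636)/786⌋ − ⌊(75·97+636)/786⌋ = ⌊8008/786⌋ − ⌊7911/786⌋ = 10 − 10 = 0
n=76: ⌊(77·97+636)/786⌋ − ⌊(76·97+636)/786⌋ = ⌊8105/786⌋ − ⌊8008/786⌋ = 10 − 10 = 0
n=77: ⌊(78·97+636)/786⌋ − ⌊(77·97+636)/786⌋ = ⌊8202/786⌋ − ⌊8105/786⌋ = 10 − 10 = 0
n=78: ⌊(79·97+636)/786⌋ − ⌊(78·97+636)/786⌋ = ⌊8299/786⌋ − ⌊8202/786⌋ = 10 − 10 = 0
n=79: ⌊(80·97+636)/786⌋ − ⌊(79·97+636)/786⌋ = ⌊8396/786⌋ − ⌊8299/786⌋ = 10 − 10 = 0
n=80: ⌊(81·97+636)/786⌋ − ⌊(80·97+636)/786⌋ = ⌊8493/786⌋ − ⌊8396/786⌋ = 10 − 10 = 0
n=81: ⌊(82·97+636)/786⌋ − ⌊(81·97+636)/786⌋ = ⌊8590/786⌋ − ⌊8493/786⌋ = 10 − 10 = 0
n=82: ⌊(83·97+636)/786⌋ − ⌊(82·97+636)/786⌋ = ⌊8687/786⌋ − ⌊8590/786⌋ = 11 − 10 = 1
n=83: ⌊(84·97+636)/786⌋ − ⌊(83·97+636)/786⌋ = ⌊8784/786⌋ − ⌊8687/786⌋ = 11 − 11 = 0
n=84: ⌊(85·97+636)/786⌋ − ⌊(84·97+636)/786⌋ = ⌊8881/786⌋ − ⌊8784/786⌋ = 11 − 11 = 0
n=85: ⌊(86·97+636)/786⌋ − ⌊(85·97+636)/786⌋ = ⌊8978/786⌋ − ⌊8881/786⌋ = 11 − 11 = 0
n=86: ⌊(87·97+636)/786⌋ − ⌊(86·97+636)/786⌋ = ⌊9075/786⌋ − ⌊8978/786⌋ = 11 − 11 = 0
n=87: ⌊(88·97+636)/786⌋ − ⌊(87·97+636)/786⌋ = ⌊9172/786⌋ − ⌊9075/786⌋ = 11 − 11 = 0
n=88: ⌊(89·97+636)/786⌋ − ⌊(88·97+636)/786⌋ = ⌊9269/786⌋ − ⌊9172/786⌋ = 11 − 11 = 0
n=89: ⌊(90·97+636)/786⌋ − ⌊(89·97+636)/786⌋ = ⌊9366/786⌋ − ⌊9269/786⌋ = 11 − 11 = 0
n=90: ⌊(91·97+636)/786⌋ − ⌊(90·97+636)/786⌋ = ⌊9463/786⌋ − ⌊9366/786⌋ = 12 − 11 = 1
n=91: ⌊(92·97+636)/786⌋ − ⌊(91·97+636)/786⌋ = ⌊9560/786⌋ − ⌊9463/786⌋ = 12 − 12 = 0
n=92: ⌊(93·97+636)/786⌋ − ⌊(92·97+636)/786⌋ = ⌊9657/786⌋ − ⌊9560/786⌋ = 12 − 12 = 0
n=93: ⌊(94·97+636)/786⌋ − ⌊(93·97+636)/786⌋ = ⌊9754/786⌋ − ⌊9657/786⌋ = 12 − 12 = 0


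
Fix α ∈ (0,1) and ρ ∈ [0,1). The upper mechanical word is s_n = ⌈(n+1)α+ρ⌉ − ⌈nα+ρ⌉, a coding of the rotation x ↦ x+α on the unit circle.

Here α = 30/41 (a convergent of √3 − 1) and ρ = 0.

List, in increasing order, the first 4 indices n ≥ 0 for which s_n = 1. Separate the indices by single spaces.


0 1 2 4

n=0: ⌈30/41⌉−⌈0/41⌉ = 1−0 = 1  ← one
n=1: ⌈60/41⌉−⌈30/41⌉ = 2−1 = 1  ← one
n=2: ⌈90/41⌉−⌈60/41⌉ = 3−2 = 1  ← one
n=3: ⌈120/41⌉−⌈90/41⌉ = 3−3 = 0
n=4: ⌈150/41⌉−⌈120/41⌉ = 4−3 = 1  ← one
positions of the first 4 ones: 0 1 2 4


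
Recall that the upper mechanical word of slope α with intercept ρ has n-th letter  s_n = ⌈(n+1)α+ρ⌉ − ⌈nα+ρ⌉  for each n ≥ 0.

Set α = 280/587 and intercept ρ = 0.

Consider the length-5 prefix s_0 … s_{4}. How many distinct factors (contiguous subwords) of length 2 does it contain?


t_n = ⌈(n·280)/587⌉ for n = 0 … 5:
  n=0…5: ⌈0/587⌉=0 ⌈280/587⌉=1 ⌈560/587⌉=1 ⌈840/587⌉=2 ⌈1120/587⌉=2 ⌈1400/587⌉=3
s_n = t_(n+1) − t_n for n = 0 … 4 gives
prefix = 10101
slide a length-2 window over [0..1] … [3..4] (4 windows); first occurrence of each distinct factor:
  [  0..  1] 10
  [  1..  2] 01
  (the other 2 windows repeat one of these)
distinct factors: {01, 10}
count = 2  (Sturmian bound for length 2 is 3)

2


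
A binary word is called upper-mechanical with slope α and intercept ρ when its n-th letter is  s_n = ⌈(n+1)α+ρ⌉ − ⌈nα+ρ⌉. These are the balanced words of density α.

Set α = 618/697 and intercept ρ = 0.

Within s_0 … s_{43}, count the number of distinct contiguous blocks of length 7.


t_n = ⌈(n·618)/697⌉ for n = 0 … 44:
  n=0…9: ⌈0/697⌉=0 ⌈618/697⌉=1 ⌈1236/697⌉=2 ⌈1854/697⌉=3 ⌈2472/697⌉=4 ⌈3090/697⌉=5 ⌈3708/697⌉=6 ⌈4326/697⌉=7 ⌈4944/697⌉=8 ⌈5562/697⌉=8
  n=10…19: ⌈6180/697⌉=9 ⌈6798/697⌉=10 ⌈7416/697⌉=11 ⌈8034/697⌉=12 ⌈8652/697⌉=13 ⌈9270/697⌉=14 ⌈9888/697⌉=15 ⌈10506/697⌉=16 ⌈11124/697⌉=16 ⌈11742/697⌉=17
  n=20…29: ⌈12360/697⌉=18 ⌈12978/697⌉=19 ⌈13596/697⌉=20 ⌈14214/697⌉=21 ⌈14832/697⌉=22 ⌈15450/697⌉=23 ⌈16068/697⌉=24 ⌈16686/697⌉=24 ⌈17304/697⌉=25 ⌈17922/697⌉=26
  n=30…39: ⌈18540/697⌉=27 ⌈19158/697⌉=28 ⌈19776/697⌉=29 ⌈20394/697⌉=30 ⌈21012/697⌉=31 ⌈21630/697⌉=32 ⌈22248/697⌉=32 ⌈22866/697⌉=33 ⌈23484/697⌉=34 ⌈24102/697⌉=35
  n=40…44: ⌈24720/697⌉=36 ⌈25338/697⌉=37 ⌈25956/697⌉=38 ⌈26574/697⌉=39 ⌈27192/697⌉=40
s_n = t_(n+1) − t_n for n = 0 … 43 gives
prefix = 11111111011111111011111111011111111011111111
slide a length-7 window over [0..6] … [37..43] (38 windows); first occurrence of each distinct factor:
  [  0..  6] 1111111
  [  2..  8] 1111110
  [  3..  9] 1111101
  [  4.. 10] 1111011
  [  5.. 11] 1110111
  [  6.. 12] 1101111
  [  7.. 13] 1011111
  [  8.. 14] 0111111
  (the other 30 windows repeat one of these)
distinct factors: {0111111, 1011111, 1101111, 1110111, 1111011, 1111101, 1111110, 1111111}
count = 8  (Sturmian bound for length 7 is 8)

8


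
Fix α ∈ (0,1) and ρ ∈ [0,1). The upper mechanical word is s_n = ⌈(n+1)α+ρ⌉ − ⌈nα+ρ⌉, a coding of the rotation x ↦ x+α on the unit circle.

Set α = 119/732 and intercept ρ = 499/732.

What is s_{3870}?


0

(n+1)α + ρ = (3871·119 + 499) / 732 = 461148/732
nα + ρ     = (3870·119 + 499) / 732 = 461029/732
⌈461148/732⌉ = 630,  ⌈461029/732⌉ = 630
s_{3870} = 630 − 630 = 0


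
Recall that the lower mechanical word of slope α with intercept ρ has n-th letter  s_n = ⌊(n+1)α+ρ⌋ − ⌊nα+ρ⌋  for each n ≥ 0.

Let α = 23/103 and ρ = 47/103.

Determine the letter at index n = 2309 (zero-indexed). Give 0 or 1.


(n+1)α + ρ = (2310·23 + 47) / 103 = 53177/103
nα + ρ     = (2309·23 + 47) / 103 = 53154/103
⌊53177/103⌋ = 516,  ⌊53154/103⌋ = 516
s_{2309} = 516 − 516 = 0

0
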